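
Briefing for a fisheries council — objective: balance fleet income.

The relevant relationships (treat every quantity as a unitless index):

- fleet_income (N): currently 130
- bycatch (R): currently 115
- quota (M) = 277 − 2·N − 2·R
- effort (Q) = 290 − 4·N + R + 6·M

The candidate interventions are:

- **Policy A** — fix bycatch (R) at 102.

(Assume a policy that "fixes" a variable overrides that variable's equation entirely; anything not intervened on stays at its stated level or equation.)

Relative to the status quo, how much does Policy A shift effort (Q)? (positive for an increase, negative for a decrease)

Baseline:
  N = 130
  R = 115
  M = 277 − 2·130 − 2·115 = -213
  Q = 290 − 4·130 + 115 + 6·(-213) = -1393
Policy A (R := 102):
  N = 130
  R = 102
  M = 277 − 2·130 − 2·102 = -187
  Q = 290 − 4·130 + 102 + 6·(-187) = -1250
Change in Q: -1250 − (-1393) = 143

143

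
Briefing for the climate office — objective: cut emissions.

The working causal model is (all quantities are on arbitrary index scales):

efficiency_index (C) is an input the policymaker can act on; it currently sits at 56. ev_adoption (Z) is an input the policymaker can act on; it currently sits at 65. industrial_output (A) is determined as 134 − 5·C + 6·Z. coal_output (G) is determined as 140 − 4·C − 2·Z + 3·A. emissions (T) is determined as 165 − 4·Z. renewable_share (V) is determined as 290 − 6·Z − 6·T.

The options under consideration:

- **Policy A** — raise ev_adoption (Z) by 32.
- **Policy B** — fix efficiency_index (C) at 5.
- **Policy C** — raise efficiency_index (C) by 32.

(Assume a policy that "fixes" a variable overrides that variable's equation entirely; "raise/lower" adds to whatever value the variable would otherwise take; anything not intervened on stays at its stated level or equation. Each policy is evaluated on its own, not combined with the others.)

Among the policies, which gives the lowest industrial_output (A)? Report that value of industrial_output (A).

84

Policy A (Z + 32):
  C = 56
  Z = 65 + 32 = 97
  A = 134 − 5·56 + 6·97 = 436
Policy B (C := 5):
  C = 5
  Z = 65
  A = 134 − 5·5 + 6·65 = 499
Policy C (C + 32):
  C = 56 + 32 = 88
  Z = 65
  A = 134 − 5·88 + 6·65 = 84
Comparing — Policy A: A=436, Policy B: A=499, Policy C: A=84. Lowest is 84 (Policy C).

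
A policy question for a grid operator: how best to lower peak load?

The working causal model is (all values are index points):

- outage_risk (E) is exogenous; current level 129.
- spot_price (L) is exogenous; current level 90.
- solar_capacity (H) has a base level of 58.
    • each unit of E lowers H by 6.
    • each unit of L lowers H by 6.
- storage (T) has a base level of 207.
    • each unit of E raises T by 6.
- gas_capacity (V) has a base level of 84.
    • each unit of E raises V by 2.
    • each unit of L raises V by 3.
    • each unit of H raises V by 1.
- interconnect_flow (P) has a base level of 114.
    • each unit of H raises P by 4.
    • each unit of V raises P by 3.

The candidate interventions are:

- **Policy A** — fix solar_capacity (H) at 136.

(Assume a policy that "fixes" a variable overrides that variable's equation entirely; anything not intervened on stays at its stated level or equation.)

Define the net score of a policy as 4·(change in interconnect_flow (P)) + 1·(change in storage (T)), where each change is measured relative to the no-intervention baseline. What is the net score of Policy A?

38976

Baseline:
  E = 129
  L = 90
  H = 58 − 6·129 − 6·90 = -1256
  T = 207 + 6·129 = 981
  V = 84 + 2·129 + 3·90 + (-1256) = -644
  P = 114 + 4·(-1256) + 3·(-644) = -6842
Policy A (H := 136):
  E = 129
  L = 90
  H = 136
  T = 207 + 6·129 = 981
  V = 84 + 2·129 + 3·90 + 136 = 748
  P = 114 + 4·136 + 3·748 = 2902
ΔP = 2902 − (-6842) = 9744; ΔT = 981 − 981 = 0
Score = 4·9744 + 1·0 = 38976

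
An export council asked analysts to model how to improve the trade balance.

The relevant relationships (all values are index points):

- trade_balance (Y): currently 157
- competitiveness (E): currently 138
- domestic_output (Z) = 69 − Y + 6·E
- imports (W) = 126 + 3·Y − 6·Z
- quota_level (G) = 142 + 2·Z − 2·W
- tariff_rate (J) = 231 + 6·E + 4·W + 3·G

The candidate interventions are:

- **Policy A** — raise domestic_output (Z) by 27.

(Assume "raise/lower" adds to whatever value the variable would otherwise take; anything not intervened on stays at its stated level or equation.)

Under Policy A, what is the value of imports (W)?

Policy A (Z + 27):
  Y = 157
  E = 138
  Z = 69 − 157 + 6·138 (+27 from intervention) = 767
  W = 126 + 3·157 − 6·767 = -4005

-4005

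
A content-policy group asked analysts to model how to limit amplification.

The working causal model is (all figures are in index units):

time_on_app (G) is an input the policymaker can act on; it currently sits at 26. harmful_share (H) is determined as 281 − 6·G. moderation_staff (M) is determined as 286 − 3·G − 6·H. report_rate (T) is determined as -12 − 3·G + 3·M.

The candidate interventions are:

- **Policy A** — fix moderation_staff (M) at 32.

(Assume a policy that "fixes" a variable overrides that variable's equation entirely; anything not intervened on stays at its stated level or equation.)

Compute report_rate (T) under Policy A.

Policy A (M := 32):
  G = 26
  H = 281 − 6·26 = 125
  M = 32
  T = -12 − 3·26 + 3·32 = 6

6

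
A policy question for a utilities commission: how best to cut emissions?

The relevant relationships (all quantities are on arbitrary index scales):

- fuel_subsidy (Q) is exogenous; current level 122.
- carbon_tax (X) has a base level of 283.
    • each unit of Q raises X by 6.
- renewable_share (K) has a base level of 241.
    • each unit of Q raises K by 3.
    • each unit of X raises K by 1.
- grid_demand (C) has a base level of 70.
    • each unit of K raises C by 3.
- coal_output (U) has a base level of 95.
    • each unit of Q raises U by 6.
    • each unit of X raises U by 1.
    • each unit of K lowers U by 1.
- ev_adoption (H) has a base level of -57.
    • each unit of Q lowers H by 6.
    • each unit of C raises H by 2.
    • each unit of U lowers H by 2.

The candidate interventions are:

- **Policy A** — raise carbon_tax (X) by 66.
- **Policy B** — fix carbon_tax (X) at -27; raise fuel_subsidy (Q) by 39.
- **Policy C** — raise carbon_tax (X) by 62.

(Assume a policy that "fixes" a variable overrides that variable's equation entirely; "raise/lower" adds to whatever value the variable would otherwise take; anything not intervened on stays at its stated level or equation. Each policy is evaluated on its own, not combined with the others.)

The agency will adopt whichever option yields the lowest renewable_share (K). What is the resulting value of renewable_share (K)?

697

Policy A (X + 66):
  Q = 122
  X = 283 + 6·122 (+66 from intervention) = 1081
  K = 241 + 3·122 + 1081 = 1688
Policy B (X := -27, Q + 39):
  Q = 122 + 39 = 161
  X = -27
  K = 241 + 3·161 + (-27) = 697
Policy C (X + 62):
  Q = 122
  X = 283 + 6·122 (+62 from intervention) = 1077
  K = 241 + 3·122 + 1077 = 1684
Comparing — Policy A: K=1688, Policy B: K=697, Policy C: K=1684. Lowest is 697 (Policy B).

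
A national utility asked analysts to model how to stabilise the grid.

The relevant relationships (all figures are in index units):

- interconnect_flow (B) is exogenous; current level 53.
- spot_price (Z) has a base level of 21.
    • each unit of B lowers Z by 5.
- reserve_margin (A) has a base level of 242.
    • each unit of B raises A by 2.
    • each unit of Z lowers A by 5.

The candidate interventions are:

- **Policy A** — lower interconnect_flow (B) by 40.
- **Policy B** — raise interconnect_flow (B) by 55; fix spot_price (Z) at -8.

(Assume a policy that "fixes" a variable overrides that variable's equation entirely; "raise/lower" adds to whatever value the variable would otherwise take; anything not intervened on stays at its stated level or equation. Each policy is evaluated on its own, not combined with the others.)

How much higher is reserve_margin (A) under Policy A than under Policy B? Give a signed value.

Policy A (B − 40):
  B = 53 − 40 = 13
  Z = 21 − 5·13 = -44
  A = 242 + 2·13 − 5·(-44) = 488
Policy B (B + 55, Z := -8):
  B = 53 + 55 = 108
  Z = -8
  A = 242 + 2·108 − 5·(-8) = 498
A: 488 − 498 = -10

-10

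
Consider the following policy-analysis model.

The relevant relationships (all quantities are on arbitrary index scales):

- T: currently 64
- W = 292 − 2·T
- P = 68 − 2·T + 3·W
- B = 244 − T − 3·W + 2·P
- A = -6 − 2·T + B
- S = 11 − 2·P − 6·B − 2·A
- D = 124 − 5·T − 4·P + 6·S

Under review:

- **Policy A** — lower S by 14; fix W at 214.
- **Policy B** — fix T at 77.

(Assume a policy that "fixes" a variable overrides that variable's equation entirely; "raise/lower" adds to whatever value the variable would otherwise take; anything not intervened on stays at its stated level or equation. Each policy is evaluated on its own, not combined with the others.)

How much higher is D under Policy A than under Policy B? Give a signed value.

-18459

Policy A (S − 14, W := 214):
  T = 64
  W = 214
  P = 68 − 2·64 + 3·214 = 582
  B = 244 − 64 − 3·214 + 2·582 = 702
  A = -6 − 2·64 + 702 = 568
  S = 11 − 2·582 − 6·702 − 2·568 (−14 from intervention) = -6515
  D = 124 − 5·64 − 4·582 + 6·(-6515) = -41614
Policy B (T := 77):
  T = 77
  W = 292 − 2·77 = 138
  P = 68 − 2·77 + 3·138 = 328
  B = 244 − 77 − 3·138 + 2·328 = 409
  A = -6 − 2·77 + 409 = 249
  S = 11 − 2·328 − 6·409 − 2·249 = -3597
  D = 124 − 5·77 − 4·328 + 6·(-3597) = -23155
D: -41614 − (-23155) = -18459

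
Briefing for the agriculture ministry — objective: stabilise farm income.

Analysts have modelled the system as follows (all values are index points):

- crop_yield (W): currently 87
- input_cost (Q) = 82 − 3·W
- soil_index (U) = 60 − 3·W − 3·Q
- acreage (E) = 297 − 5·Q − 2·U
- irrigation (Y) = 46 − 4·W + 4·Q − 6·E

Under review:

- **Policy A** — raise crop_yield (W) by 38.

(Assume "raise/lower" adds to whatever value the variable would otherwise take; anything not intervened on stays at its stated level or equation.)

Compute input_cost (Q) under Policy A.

Policy A (W + 38):
  W = 87 + 38 = 125
  Q = 82 − 3·125 = -293

-293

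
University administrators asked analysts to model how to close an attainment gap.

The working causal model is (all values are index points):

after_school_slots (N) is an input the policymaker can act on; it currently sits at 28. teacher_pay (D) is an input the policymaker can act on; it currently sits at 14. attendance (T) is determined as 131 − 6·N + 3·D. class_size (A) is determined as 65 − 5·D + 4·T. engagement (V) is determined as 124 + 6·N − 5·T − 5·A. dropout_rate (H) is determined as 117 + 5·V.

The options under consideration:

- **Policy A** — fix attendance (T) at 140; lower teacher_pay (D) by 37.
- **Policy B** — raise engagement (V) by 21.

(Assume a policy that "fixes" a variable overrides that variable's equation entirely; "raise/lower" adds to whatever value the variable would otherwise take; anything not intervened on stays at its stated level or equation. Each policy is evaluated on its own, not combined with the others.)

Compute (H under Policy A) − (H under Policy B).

Policy A (T := 140, D − 37):
  N = 28
  D = 14 − 37 = -23
  T = 140
  A = 65 − 5·(-23) + 4·140 = 740
  V = 124 + 6·28 − 5·140 − 5·740 = -4108
  H = 117 + 5·(-4108) = -20423
Policy B (V + 21):
  N = 28
  D = 14
  T = 131 − 6·28 + 3·14 = 5
  A = 65 − 5·14 + 4·5 = 15
  V = 124 + 6·28 − 5·5 − 5·15 (+21 from intervention) = 213
  H = 117 + 5·213 = 1182
H: -20423 − 1182 = -21605

-21605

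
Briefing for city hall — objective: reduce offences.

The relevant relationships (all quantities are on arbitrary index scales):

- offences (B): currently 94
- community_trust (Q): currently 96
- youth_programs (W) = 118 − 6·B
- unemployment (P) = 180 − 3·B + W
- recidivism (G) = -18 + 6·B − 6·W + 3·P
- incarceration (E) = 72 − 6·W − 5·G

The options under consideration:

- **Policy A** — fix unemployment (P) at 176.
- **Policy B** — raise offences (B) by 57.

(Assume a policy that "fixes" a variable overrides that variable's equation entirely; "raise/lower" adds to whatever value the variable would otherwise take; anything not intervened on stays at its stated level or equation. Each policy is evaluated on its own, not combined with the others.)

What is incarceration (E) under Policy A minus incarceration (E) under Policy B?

Policy A (P := 176):
  B = 94
  W = 118 − 6·94 = -446
  P = 176
  G = -18 + 6·94 − 6·(-446) + 3·176 = 3750
  E = 72 − 6·(-446) − 5·3750 = -16002
Policy B (B + 57):
  B = 94 + 57 = 151
  W = 118 − 6·151 = -788
  P = 180 − 3·151 + (-788) = -1061
  G = -18 + 6·151 − 6·(-788) + 3·(-1061) = 2433
  E = 72 − 6·(-788) − 5·2433 = -7365
E: -16002 − (-7365) = -8637

-8637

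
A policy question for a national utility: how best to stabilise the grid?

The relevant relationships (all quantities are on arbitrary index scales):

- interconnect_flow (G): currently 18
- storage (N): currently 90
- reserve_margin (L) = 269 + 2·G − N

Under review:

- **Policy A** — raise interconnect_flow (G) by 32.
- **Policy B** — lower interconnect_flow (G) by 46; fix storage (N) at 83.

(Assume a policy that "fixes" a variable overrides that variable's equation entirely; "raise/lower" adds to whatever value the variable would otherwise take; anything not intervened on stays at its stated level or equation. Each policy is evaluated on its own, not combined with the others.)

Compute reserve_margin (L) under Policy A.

Policy A (G + 32):
  G = 18 + 32 = 50
  N = 90
  L = 269 + 2·50 − 90 = 279

279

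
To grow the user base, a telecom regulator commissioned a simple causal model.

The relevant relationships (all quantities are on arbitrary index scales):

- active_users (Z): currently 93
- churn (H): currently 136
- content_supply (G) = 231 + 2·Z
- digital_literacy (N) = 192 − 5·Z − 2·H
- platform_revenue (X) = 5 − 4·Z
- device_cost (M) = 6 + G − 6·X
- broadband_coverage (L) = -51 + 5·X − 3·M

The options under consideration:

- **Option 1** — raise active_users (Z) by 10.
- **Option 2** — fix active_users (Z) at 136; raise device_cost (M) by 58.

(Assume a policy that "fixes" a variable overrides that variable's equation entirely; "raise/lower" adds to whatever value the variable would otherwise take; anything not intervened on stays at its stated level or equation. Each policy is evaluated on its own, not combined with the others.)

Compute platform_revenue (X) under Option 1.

-407

Option 1 (Z + 10):
  Z = 93 + 10 = 103
  X = 5 − 4·103 = -407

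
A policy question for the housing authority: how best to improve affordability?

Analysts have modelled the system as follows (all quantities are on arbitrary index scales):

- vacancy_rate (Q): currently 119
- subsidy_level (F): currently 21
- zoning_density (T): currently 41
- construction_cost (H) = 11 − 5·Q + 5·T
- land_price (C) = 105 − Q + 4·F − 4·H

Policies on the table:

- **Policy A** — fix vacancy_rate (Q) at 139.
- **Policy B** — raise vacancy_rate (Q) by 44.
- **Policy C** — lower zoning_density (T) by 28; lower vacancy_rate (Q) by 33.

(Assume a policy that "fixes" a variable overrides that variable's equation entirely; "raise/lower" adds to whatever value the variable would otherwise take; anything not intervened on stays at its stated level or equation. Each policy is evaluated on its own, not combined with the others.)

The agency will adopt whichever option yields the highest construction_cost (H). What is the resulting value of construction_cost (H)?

Policy A (Q := 139):
  Q = 139
  T = 41
  H = 11 − 5·139 + 5·41 = -479
Policy B (Q + 44):
  Q = 119 + 44 = 163
  T = 41
  H = 11 − 5·163 + 5·41 = -599
Policy C (T − 28, Q − 33):
  Q = 119 − 33 = 86
  T = 41 − 28 = 13
  H = 11 − 5·86 + 5·13 = -354
Comparing — Policy A: H=-479, Policy B: H=-599, Policy C: H=-354. Highest is -354 (Policy C).

-354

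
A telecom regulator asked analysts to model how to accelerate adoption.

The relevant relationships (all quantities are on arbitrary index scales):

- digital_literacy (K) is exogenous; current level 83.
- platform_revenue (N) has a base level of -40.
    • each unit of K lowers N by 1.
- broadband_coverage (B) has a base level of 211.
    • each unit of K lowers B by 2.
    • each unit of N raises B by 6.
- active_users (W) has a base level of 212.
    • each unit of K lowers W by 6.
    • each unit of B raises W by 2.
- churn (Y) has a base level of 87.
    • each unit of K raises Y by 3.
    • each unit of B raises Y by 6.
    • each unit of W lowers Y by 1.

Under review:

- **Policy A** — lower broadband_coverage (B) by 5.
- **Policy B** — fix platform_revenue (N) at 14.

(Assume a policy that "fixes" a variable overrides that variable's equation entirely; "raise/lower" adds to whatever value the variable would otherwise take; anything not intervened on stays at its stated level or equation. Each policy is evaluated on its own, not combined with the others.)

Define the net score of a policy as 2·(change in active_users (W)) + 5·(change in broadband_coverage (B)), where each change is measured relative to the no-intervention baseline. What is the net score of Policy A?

-45

Baseline:
  K = 83
  N = -40 − 83 = -123
  B = 211 − 2·83 + 6·(-123) = -693
  W = 212 − 6·83 + 2·(-693) = -1672
Policy A (B − 5):
  K = 83
  N = -40 − 83 = -123
  B = 211 − 2·83 + 6·(-123) (−5 from intervention) = -698
  W = 212 − 6·83 + 2·(-698) = -1682
ΔW = -1682 − (-1672) = -10; ΔB = -698 − (-693) = -5
Score = 2·(-10) + 5·(-5) = -45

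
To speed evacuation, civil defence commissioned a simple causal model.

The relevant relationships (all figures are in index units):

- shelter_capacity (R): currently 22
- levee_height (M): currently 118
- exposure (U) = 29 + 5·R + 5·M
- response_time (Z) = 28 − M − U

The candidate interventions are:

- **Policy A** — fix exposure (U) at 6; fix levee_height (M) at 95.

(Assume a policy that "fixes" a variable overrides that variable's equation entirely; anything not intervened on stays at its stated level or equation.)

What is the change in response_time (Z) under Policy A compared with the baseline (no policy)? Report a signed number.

746

Baseline:
  R = 22
  M = 118
  U = 29 + 5·22 + 5·118 = 729
  Z = 28 − 118 − 729 = -819
Policy A (U := 6, M := 95):
  R = 22
  M = 95
  U = 6
  Z = 28 − 95 − 6 = -73
Change in Z: -73 − (-819) = 746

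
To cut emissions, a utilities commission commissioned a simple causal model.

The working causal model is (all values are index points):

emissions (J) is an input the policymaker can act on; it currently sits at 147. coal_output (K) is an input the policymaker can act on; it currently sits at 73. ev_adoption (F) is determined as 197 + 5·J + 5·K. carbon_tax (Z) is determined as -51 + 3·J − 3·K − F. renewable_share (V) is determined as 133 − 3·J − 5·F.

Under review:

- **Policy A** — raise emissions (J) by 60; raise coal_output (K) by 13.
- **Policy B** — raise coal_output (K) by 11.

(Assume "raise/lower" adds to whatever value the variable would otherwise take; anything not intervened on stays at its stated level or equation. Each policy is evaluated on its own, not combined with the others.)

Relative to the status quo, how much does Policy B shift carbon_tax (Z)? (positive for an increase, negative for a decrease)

Baseline:
  J = 147
  K = 73
  F = 197 + 5·147 + 5·73 = 1297
  Z = -51 + 3·147 − 3·73 − 1297 = -1126
Policy B (K + 11):
  J = 147
  K = 73 + 11 = 84
  F = 197 + 5·147 + 5·84 = 1352
  Z = -51 + 3·147 − 3·84 − 1352 = -1214
Change in Z: -1214 − (-1126) = -88

-88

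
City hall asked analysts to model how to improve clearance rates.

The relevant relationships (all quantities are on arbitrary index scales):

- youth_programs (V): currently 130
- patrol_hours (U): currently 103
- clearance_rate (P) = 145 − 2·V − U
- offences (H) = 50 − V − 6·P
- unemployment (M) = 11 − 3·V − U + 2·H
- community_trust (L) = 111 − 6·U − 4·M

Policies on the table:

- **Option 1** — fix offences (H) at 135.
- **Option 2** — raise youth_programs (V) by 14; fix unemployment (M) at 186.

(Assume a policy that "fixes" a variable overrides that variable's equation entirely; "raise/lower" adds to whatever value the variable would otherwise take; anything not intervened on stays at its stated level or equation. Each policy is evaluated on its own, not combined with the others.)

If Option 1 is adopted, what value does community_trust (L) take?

Option 1 (H := 135):
  V = 130
  U = 103
  P = 145 − 2·130 − 103 = -218
  H = 135
  M = 11 − 3·130 − 103 + 2·135 = -212
  L = 111 − 6·103 − 4·(-212) = 341

341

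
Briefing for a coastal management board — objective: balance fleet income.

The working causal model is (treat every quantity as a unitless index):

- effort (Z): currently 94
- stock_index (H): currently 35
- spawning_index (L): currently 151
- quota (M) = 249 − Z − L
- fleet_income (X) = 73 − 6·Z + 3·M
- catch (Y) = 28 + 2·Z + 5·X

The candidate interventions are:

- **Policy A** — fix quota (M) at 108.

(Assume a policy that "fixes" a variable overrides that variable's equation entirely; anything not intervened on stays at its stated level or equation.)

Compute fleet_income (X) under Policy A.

Policy A (M := 108):
  Z = 94
  L = 151
  M = 108
  X = 73 − 6·94 + 3·108 = -167

-167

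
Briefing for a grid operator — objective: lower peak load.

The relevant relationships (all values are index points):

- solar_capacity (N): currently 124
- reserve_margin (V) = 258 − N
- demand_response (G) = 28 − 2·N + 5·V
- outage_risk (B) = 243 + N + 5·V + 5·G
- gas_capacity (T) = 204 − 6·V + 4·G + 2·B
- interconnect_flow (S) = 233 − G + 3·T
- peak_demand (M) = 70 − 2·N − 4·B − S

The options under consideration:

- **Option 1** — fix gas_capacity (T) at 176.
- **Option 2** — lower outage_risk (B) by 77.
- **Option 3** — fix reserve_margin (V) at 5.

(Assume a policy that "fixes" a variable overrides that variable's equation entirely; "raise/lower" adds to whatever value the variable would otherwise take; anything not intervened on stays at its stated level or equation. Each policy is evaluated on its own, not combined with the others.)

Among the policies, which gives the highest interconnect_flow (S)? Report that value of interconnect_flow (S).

Option 1 (T := 176):
  N = 124
  V = 258 − 124 = 134
  G = 28 − 2·124 + 5·134 = 450
  B = 243 + 124 + 5·134 + 5·450 = 3287
  T = 176
  S = 233 − 450 + 3·176 = 311
Option 2 (B − 77):
  N = 124
  V = 258 − 124 = 134
  G = 28 − 2·124 + 5·134 = 450
  B = 243 + 124 + 5·134 + 5·450 (−77 from intervention) = 3210
  T = 204 − 6·134 + 4·450 + 2·3210 = 7620
  S = 233 − 450 + 3·7620 = 22643
Option 3 (V := 5):
  N = 124
  V = 5
  G = 28 − 2·124 + 5·5 = -195
  B = 243 + 124 + 5·5 + 5·(-195) = -583
  T = 204 − 6·5 + 4·(-195) + 2·(-583) = -1772
  S = 233 − (-195) + 3·(-1772) = -4888
Comparing — Option 1: S=311, Option 2: S=22643, Option 3: S=-4888. Highest is 22643 (Option 2).

22643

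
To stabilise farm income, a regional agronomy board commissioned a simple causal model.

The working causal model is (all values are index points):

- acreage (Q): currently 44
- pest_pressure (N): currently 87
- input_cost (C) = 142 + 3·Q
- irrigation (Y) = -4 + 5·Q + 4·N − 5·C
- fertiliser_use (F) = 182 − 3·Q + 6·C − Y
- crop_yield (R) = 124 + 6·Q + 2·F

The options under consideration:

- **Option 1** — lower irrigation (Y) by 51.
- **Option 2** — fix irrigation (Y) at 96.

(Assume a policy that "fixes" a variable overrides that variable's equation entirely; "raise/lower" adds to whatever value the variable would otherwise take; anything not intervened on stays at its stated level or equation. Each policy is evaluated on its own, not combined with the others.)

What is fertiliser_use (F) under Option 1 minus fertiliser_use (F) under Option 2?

953

Option 1 (Y − 51):
  Q = 44
  N = 87
  C = 142 + 3·44 = 274
  Y = -4 + 5·44 + 4·87 − 5·274 (−51 from intervention) = -857
  F = 182 − 3·44 + 6·274 − (-857) = 2551
Option 2 (Y := 96):
  Q = 44
  N = 87
  C = 142 + 3·44 = 274
  Y = 96
  F = 182 − 3·44 + 6·274 − 96 = 1598
F: 2551 − 1598 = 953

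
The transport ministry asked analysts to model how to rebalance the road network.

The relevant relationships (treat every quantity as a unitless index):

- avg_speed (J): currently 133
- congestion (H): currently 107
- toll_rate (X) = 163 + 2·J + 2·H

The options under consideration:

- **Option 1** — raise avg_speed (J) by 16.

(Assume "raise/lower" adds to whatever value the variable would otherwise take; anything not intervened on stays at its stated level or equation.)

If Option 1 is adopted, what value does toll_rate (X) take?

675

Option 1 (J + 16):
  J = 133 + 16 = 149
  H = 107
  X = 163 + 2·149 + 2·107 = 675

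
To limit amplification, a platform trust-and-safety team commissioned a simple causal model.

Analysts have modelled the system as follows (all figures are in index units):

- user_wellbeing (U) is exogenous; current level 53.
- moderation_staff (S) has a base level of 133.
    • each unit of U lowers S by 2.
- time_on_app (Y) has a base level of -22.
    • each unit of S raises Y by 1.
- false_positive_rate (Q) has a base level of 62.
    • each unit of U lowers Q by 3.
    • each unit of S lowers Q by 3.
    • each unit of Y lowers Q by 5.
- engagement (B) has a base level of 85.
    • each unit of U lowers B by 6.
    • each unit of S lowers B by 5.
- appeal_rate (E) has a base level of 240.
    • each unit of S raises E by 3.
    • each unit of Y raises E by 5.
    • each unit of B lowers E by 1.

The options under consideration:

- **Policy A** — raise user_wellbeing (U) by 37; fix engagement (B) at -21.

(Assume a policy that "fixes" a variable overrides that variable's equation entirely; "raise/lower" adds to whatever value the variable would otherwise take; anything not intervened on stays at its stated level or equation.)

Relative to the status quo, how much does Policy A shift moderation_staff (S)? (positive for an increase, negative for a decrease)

Baseline:
  U = 53
  S = 133 − 2·53 = 27
Policy A (U + 37, B := -21):
  U = 53 + 37 = 90
  S = 133 − 2·90 = -47
Change in S: -47 − 27 = -74

-74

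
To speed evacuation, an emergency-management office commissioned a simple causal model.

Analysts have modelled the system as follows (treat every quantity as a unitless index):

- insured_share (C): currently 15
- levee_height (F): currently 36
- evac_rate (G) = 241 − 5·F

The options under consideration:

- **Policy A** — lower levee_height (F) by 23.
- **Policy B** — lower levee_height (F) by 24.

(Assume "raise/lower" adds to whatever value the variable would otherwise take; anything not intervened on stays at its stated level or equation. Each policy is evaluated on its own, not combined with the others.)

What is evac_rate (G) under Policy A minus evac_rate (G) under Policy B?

-5

Policy A (F − 23):
  F = 36 − 23 = 13
  G = 241 − 5·13 = 176
Policy B (F − 24):
  F = 36 − 24 = 12
  G = 241 − 5·12 = 181
G: 176 − 181 = -5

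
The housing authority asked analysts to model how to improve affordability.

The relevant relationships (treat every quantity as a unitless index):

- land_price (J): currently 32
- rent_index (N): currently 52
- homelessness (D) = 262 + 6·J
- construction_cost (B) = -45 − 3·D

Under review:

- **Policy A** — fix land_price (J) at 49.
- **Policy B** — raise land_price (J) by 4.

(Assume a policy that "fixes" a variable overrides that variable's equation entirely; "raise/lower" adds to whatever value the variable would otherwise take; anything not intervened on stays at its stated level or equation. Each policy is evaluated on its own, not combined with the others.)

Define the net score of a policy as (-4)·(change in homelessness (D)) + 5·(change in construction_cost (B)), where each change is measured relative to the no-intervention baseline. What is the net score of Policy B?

Baseline:
  J = 32
  D = 262 + 6·32 = 454
  B = -45 − 3·454 = -1407
Policy B (J + 4):
  J = 32 + 4 = 36
  D = 262 + 6·36 = 478
  B = -45 − 3·478 = -1479
ΔD = 478 − 454 = 24; ΔB = -1479 − (-1407) = -72
Score = (-4)·24 + 5·(-72) = -456

-456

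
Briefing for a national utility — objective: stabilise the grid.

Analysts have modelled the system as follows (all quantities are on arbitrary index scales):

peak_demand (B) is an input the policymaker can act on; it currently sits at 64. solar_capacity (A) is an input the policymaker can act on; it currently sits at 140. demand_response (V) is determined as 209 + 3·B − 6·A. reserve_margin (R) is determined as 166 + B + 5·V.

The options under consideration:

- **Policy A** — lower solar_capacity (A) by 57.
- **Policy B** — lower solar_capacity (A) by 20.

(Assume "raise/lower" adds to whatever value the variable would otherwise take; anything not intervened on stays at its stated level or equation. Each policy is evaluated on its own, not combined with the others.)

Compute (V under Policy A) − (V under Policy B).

222

Policy A (A − 57):
  B = 64
  A = 140 − 57 = 83
  V = 209 + 3·64 − 6·83 = -97
Policy B (A − 20):
  B = 64
  A = 140 − 20 = 120
  V = 209 + 3·64 − 6·120 = -319
V: -97 − (-319) = 222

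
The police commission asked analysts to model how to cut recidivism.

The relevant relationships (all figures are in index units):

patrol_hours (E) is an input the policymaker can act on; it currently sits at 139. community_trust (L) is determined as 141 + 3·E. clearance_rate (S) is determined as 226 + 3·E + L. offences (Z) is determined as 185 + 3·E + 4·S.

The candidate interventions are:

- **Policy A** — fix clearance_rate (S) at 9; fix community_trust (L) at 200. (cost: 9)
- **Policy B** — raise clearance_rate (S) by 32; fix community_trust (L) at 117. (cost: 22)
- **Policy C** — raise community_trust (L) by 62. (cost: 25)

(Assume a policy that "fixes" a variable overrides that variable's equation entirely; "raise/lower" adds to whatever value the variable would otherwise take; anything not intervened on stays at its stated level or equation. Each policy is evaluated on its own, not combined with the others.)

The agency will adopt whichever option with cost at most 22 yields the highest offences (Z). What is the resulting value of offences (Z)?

3770

Policy A (S := 9, L := 200):
  E = 139
  L = 200
  S = 9
  Z = 185 + 3·139 + 4·9 = 638
Policy B (S + 32, L := 117):
  E = 139
  L = 117
  S = 226 + 3·139 + 117 (+32 from intervention) = 792
  Z = 185 + 3·139 + 4·792 = 3770
Comparing — Policy A: Z=638, Policy B: Z=3770. Highest is 3770 (Policy B).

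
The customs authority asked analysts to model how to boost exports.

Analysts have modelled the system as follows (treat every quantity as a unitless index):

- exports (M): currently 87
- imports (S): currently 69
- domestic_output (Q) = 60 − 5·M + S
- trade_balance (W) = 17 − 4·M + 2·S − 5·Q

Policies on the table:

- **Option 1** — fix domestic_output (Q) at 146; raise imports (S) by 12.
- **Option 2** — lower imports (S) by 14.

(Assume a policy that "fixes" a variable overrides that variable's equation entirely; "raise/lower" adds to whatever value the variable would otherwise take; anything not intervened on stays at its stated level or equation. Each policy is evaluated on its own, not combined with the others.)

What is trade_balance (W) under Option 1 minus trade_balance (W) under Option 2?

Option 1 (Q := 146, S + 12):
  M = 87
  S = 69 + 12 = 81
  Q = 146
  W = 17 − 4·87 + 2·81 − 5·146 = -899
Option 2 (S − 14):
  M = 87
  S = 69 − 14 = 55
  Q = 60 − 5·87 + 55 = -320
  W = 17 − 4·87 + 2·55 − 5·(-320) = 1379
W: -899 − 1379 = -2278

-2278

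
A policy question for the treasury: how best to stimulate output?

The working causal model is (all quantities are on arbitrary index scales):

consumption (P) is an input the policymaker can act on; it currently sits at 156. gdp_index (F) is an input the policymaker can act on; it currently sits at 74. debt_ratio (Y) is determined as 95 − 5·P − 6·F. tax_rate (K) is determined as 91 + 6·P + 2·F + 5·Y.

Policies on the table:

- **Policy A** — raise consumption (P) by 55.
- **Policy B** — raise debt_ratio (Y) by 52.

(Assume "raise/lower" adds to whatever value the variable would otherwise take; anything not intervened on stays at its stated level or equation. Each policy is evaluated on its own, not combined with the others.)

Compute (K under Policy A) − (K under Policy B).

-1305

Policy A (P + 55):
  P = 156 + 55 = 211
  F = 74
  Y = 95 − 5·211 − 6·74 = -1404
  K = 91 + 6·211 + 2·74 + 5·(-1404) = -5515
Policy B (Y + 52):
  P = 156
  F = 74
  Y = 95 − 5·156 − 6·74 (+52 from intervention) = -1077
  K = 91 + 6·156 + 2·74 + 5·(-1077) = -4210
K: -5515 − (-4210) = -1305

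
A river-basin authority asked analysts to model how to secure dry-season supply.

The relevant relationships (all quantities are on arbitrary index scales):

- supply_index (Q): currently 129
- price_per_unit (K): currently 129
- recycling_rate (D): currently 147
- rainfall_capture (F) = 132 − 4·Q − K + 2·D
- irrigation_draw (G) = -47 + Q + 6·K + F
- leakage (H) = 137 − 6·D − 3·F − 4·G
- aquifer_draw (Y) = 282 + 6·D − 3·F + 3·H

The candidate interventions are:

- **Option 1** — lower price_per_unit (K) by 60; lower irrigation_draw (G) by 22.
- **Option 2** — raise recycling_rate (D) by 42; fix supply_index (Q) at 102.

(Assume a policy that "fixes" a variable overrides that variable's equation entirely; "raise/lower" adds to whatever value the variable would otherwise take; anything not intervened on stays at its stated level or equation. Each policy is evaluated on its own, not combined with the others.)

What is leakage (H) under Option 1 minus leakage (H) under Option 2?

2596

Option 1 (K − 60, G − 22):
  Q = 129
  K = 129 − 60 = 69
  D = 147
  F = 132 − 4·129 − 69 + 2·147 = -159
  G = -47 + 129 + 6·69 + (-159) (−22 from intervention) = 315
  H = 137 − 6·147 − 3·(-159) − 4·315 = -1528
Option 2 (D + 42, Q := 102):
  Q = 102
  K = 129
  D = 147 + 42 = 189
  F = 132 − 4·102 − 129 + 2·189 = -27
  G = -47 + 102 + 6·129 + (-27) = 802
  H = 137 − 6·189 − 3·(-27) − 4·802 = -4124
H: -1528 − (-4124) = 2596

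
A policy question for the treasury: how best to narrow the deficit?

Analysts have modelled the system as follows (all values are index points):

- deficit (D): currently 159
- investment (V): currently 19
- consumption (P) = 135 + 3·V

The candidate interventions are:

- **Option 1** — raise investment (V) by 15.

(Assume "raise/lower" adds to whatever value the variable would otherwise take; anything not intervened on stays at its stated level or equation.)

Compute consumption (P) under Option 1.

Option 1 (V + 15):
  V = 19 + 15 = 34
  P = 135 + 3·34 = 237

237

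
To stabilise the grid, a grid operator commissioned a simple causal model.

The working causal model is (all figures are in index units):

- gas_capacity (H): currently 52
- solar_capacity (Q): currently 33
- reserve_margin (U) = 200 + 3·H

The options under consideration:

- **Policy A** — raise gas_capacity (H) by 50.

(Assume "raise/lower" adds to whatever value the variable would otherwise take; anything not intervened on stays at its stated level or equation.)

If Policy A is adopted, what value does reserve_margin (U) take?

Policy A (H + 50):
  H = 52 + 50 = 102
  U = 200 + 3·102 = 506

506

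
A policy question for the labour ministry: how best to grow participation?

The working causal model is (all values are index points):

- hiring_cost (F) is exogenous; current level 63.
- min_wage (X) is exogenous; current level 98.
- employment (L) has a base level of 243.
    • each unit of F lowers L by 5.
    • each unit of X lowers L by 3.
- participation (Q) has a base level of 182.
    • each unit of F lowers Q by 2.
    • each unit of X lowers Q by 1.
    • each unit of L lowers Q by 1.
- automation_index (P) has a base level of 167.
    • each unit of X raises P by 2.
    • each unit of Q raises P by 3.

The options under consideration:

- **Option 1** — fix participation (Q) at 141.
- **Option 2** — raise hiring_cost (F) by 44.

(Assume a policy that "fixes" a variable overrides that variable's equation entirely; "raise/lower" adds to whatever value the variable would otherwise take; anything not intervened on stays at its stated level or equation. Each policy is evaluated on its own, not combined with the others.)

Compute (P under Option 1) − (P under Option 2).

Option 1 (Q := 141):
  F = 63
  X = 98
  L = 243 − 5·63 − 3·98 = -366
  Q = 141
  P = 167 + 2·98 + 3·141 = 786
Option 2 (F + 44):
  F = 63 + 44 = 107
  X = 98
  L = 243 − 5·107 − 3·98 = -586
  Q = 182 − 2·107 − 98 − (-586) = 456
  P = 167 + 2·98 + 3·456 = 1731
P: 786 − 1731 = -945

-945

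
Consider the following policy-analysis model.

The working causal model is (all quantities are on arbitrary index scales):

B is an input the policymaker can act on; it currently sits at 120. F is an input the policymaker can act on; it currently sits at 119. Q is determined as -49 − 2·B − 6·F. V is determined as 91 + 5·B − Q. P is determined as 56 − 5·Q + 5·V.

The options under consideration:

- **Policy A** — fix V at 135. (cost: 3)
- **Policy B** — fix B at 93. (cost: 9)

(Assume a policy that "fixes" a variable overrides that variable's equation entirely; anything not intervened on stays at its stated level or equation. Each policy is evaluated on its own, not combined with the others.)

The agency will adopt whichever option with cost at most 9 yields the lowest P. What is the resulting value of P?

Policy A (V := 135):
  B = 120
  F = 119
  Q = -49 − 2·120 − 6·119 = -1003
  V = 135
  P = 56 − 5·(-1003) + 5·135 = 5746
Policy B (B := 93):
  B = 93
  F = 119
  Q = -49 − 2·93 − 6·119 = -949
  V = 91 + 5·93 − (-949) = 1505
  P = 56 − 5·(-949) + 5·1505 = 12326
Comparing — Policy A: P=5746, Policy B: P=12326. Lowest is 5746 (Policy A).

5746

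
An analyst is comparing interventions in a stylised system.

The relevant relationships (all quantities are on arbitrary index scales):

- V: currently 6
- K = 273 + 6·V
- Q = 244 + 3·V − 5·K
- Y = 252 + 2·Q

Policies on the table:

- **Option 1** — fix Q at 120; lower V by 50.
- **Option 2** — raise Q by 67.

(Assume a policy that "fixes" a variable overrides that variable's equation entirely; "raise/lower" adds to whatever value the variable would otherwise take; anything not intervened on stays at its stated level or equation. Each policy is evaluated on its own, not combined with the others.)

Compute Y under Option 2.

Option 2 (Q + 67):
  V = 6
  K = 273 + 6·6 = 309
  Q = 244 + 3·6 − 5·309 (+67 from intervention) = -1216
  Y = 252 + 2·(-1216) = -2180

-2180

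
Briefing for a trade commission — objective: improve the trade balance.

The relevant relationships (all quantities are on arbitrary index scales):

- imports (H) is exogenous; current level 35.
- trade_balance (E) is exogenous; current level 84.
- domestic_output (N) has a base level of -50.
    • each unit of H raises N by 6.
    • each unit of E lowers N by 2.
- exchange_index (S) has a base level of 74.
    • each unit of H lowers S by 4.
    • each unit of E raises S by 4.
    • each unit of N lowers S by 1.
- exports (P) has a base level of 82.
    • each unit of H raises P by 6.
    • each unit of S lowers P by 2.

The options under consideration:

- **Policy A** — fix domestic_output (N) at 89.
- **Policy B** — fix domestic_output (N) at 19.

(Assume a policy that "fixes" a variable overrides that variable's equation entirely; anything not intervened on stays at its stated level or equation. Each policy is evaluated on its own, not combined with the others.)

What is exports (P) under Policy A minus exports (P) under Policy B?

140

Policy A (N := 89):
  H = 35
  E = 84
  N = 89
  S = 74 − 4·35 + 4·84 − 89 = 181
  P = 82 + 6·35 − 2·181 = -70
Policy B (N := 19):
  H = 35
  E = 84
  N = 19
  S = 74 − 4·35 + 4·84 − 19 = 251
  P = 82 + 6·35 − 2·251 = -210
P: -70 − (-210) = 140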